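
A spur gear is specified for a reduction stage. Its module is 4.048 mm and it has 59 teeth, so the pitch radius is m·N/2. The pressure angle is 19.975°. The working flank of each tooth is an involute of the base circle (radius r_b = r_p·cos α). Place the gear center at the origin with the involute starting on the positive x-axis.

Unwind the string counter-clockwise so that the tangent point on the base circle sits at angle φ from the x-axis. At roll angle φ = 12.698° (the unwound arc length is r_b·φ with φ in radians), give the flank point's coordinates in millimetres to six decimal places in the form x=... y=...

pitch radius r_p = m·N/2 = 4.048·59/2 = 119.416000
base radius r_b = r_p·cos α = 119.416000·cos 19.975° = 112.232144
roll angle φ = 12.698° = 0.22162191 rad
x = r_b·(cos φ + φ·sin φ) = 112.232144·(0.97554222 + 0.22162191·0.21981215) = 114.954605
y = r_b·(sin φ − φ·cos φ) = 112.232144·(0.21981215 − 0.22162191·0.97554222) = 0.405228

x=114.954605 y=0.405228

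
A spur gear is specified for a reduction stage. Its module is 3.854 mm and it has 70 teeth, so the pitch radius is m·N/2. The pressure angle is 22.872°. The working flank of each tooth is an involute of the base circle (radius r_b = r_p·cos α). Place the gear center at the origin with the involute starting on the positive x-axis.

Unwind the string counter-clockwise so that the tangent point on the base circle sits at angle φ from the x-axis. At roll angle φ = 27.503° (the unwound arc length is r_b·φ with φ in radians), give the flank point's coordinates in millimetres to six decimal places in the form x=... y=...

x=137.788643 y=4.477415

pitch radius r_p = m·N/2 = 3.854·70/2 = 134.890000
base radius r_b = r_p·cos α = 134.890000·cos 22.872° = 124.284335
roll angle φ = 27.503° = 0.48001790 rad
x = r_b·(cos φ + φ·sin φ) = 124.284335·(0.88698665 + 0.48001790·0.46179506) = 137.788643
y = r_b·(sin φ − φ·cos φ) = 124.284335·(0.46179506 − 0.48001790·0.88698665) = 4.477415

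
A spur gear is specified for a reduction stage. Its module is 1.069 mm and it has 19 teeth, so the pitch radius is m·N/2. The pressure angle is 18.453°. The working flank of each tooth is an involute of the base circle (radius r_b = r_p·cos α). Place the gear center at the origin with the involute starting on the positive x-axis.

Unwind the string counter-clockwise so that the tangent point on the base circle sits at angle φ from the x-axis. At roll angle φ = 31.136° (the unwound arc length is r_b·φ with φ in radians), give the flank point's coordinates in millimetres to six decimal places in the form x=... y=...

pitch radius r_p = m·N/2 = 1.069·19/2 = 10.155500
base radius r_b = r_p·cos α = 10.155500·cos 18.453° = 9.633341
roll angle φ = 31.136° = 0.54342572 rad
x = r_b·(cos φ + φ·sin φ) = 9.633341·(0.85594237 + 0.54342572·0.51707124) = 10.952455
y = r_b·(sin φ − φ·cos φ) = 9.633341·(0.51707124 − 0.54342572·0.85594237) = 0.500261

x=10.952455 y=0.500261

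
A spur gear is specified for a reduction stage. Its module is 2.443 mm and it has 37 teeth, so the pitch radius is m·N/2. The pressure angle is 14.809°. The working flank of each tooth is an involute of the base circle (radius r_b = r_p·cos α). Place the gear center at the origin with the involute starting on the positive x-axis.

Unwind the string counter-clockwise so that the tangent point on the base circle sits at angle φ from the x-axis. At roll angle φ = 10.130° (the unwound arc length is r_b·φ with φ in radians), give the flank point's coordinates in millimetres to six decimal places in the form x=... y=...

pitch radius r_p = m·N/2 = 2.443·37/2 = 45.195500
base radius r_b = r_p·cos α = 45.195500·cos 14.809° = 43.694252
roll angle φ = 10.130° = 0.17680185 rad
x = r_b·(cos φ + φ·sin φ) = 43.694252·(0.98441122 + 0.17680185·0.17588219) = 44.371842
y = r_b·(sin φ − φ·cos φ) = 43.694252·(0.17588219 − 0.17680185·0.98441122) = 0.080243

x=44.371842 y=0.080243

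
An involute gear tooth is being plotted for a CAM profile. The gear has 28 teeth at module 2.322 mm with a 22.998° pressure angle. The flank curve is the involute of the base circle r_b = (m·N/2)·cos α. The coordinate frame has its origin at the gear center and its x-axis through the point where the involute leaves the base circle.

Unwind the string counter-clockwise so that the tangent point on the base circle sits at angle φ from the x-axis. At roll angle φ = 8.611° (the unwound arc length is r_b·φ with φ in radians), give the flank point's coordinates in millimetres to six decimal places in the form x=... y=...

pitch radius r_p = m·N/2 = 2.322·28/2 = 32.508000
base radius r_b = r_p·cos α = 32.508000·cos 22.998° = 29.924215
roll angle φ = 8.611° = 0.15029030 rad
x = r_b·(cos φ + φ·sin φ) = 29.924215·(0.98872765 + 0.15029030·0.14972517) = 30.260261
y = r_b·(sin φ − φ·cos φ) = 29.924215·(0.14972517 − 0.15029030·0.98872765) = 0.033784

x=30.260261 y=0.033784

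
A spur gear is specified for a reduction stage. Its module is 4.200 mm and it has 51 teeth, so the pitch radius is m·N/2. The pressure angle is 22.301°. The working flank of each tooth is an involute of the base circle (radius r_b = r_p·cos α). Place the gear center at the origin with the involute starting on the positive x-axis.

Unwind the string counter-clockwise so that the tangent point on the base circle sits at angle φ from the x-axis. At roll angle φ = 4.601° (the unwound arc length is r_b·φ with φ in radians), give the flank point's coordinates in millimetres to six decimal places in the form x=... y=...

pitch radius r_p = m·N/2 = 4.200·51/2 = 107.100000
base radius r_b = r_p·cos α = 107.100000·cos 22.301° = 99.089252
roll angle φ = 4.601° = 0.08030260 rad
x = r_b·(cos φ + φ·sin φ) = 99.089252·(0.99677748 + 0.08030260·0.08021632) = 99.408226
y = r_b·(sin φ − φ·cos φ) = 99.089252·(0.08021632 − 0.08030260·0.99677748) = 0.017093

x=99.408226 y=0.017093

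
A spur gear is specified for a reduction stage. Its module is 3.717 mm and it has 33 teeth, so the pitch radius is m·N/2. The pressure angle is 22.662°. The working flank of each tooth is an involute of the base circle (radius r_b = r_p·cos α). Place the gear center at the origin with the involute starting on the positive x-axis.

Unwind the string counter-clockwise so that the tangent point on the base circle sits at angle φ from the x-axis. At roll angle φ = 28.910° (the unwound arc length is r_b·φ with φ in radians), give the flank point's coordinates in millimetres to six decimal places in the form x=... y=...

x=63.347766 y=2.362321

pitch radius r_p = m·N/2 = 3.717·33/2 = 61.330500
base radius r_b = r_p·cos α = 61.330500·cos 22.662° = 56.595407
roll angle φ = 28.910° = 0.50457469 rad
x = r_b·(cos φ + φ·sin φ) = 56.595407·(0.87538016 + 0.50457469·0.48343517) = 63.347766
y = r_b·(sin φ − φ·cos φ) = 56.595407·(0.48343517 − 0.50457469·0.87538016) = 2.362321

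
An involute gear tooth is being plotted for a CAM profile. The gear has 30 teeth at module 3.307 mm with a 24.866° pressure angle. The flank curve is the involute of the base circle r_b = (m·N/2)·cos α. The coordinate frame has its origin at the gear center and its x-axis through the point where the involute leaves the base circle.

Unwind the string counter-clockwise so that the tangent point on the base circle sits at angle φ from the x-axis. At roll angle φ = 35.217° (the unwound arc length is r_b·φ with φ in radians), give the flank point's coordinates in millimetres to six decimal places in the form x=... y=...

pitch radius r_p = m·N/2 = 3.307·30/2 = 49.605000
base radius r_b = r_p·cos α = 49.605000·cos 24.866° = 45.006304
roll angle φ = 35.217° = 0.61465260 rad
x = r_b·(cos φ + φ·sin φ) = 45.006304·(0.81697383 + 0.61465260·0.57667474) = 52.721666
y = r_b·(sin φ − φ·cos φ) = 45.006304·(0.57667474 − 0.61465260·0.81697383) = 3.353854

x=52.721666 y=3.353854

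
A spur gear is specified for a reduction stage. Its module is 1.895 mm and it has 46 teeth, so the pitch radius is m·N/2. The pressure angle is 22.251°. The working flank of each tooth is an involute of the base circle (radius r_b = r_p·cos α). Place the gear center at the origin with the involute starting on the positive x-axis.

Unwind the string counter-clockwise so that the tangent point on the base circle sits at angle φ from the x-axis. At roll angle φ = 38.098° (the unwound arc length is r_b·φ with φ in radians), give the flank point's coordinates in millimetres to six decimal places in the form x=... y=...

x=48.295428 y=3.781133

pitch radius r_p = m·N/2 = 1.895·46/2 = 43.585000
base radius r_b = r_p·cos α = 43.585000·cos 22.251° = 40.339395
roll angle φ = 38.098° = 0.66493554 rad
x = r_b·(cos φ + φ·sin φ) = 40.339395·(0.78695656 + 0.66493554·0.61700841) = 48.295428
y = r_b·(sin φ − φ·cos φ) = 40.339395·(0.61700841 − 0.66493554·0.78695656) = 3.781133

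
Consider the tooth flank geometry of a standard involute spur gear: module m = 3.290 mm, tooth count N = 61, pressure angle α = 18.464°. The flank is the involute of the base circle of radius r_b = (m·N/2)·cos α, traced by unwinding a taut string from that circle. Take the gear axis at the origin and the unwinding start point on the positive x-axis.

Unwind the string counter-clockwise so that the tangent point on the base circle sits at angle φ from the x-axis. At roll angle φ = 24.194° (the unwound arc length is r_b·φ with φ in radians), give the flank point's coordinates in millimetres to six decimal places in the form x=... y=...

pitch radius r_p = m·N/2 = 3.290·61/2 = 100.345000
base radius r_b = r_p·cos α = 100.345000·cos 18.464° = 95.179524
roll angle φ = 24.194° = 0.42226496 rad
x = r_b·(cos φ + φ·sin φ) = 95.179524·(0.91216304 + 0.42226496·0.40982751) = 103.290612
y = r_b·(sin φ − φ·cos φ) = 95.179524·(0.40982751 − 0.42226496·0.91216304) = 2.346463

x=103.290612 y=2.346463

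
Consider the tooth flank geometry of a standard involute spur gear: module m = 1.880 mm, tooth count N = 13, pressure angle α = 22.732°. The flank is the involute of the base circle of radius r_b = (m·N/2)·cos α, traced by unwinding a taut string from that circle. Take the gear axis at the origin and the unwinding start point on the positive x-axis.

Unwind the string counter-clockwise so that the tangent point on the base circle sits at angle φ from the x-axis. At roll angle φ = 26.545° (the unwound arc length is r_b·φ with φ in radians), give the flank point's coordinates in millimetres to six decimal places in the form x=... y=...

x=12.416248 y=0.365647

pitch radius r_p = m·N/2 = 1.880·13/2 = 12.220000
base radius r_b = r_p·cos α = 12.220000·cos 22.732° = 11.270780
roll angle φ = 26.545° = 0.46329765 rad
x = r_b·(cos φ + φ·sin φ) = 11.270780·(0.89458364 + 0.46329765·0.44690056) = 12.416248
y = r_b·(sin φ − φ·cos φ) = 11.270780·(0.44690056 − 0.46329765·0.89458364) = 0.365647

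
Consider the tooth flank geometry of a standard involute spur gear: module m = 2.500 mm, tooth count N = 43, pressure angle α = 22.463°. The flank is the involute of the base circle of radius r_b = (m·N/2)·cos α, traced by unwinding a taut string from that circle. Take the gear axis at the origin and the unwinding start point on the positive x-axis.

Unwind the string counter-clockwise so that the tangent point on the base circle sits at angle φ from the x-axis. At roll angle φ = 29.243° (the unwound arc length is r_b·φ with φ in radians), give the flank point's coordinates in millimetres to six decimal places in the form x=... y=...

x=55.726146 y=2.144524

pitch radius r_p = m·N/2 = 2.500·43/2 = 53.750000
base radius r_b = r_p·cos α = 53.750000·cos 22.463° = 49.671798
roll angle φ = 29.243° = 0.51038663 rad
x = r_b·(cos φ + φ·sin φ) = 49.671798·(0.87255570 + 0.51038663·0.48851464) = 55.726146
y = r_b·(sin φ − φ·cos φ) = 49.671798·(0.48851464 − 0.51038663·0.87255570) = 2.144524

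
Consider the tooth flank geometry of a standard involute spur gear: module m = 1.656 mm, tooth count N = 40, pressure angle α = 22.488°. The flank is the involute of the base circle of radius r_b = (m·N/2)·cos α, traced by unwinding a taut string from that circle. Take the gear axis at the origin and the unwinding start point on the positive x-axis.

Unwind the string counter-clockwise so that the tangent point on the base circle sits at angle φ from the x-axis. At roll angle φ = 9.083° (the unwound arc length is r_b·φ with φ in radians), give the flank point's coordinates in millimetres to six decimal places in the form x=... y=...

x=30.983658 y=0.040537

pitch radius r_p = m·N/2 = 1.656·40/2 = 33.120000
base radius r_b = r_p·cos α = 33.120000·cos 22.488° = 30.601544
roll angle φ = 9.083° = 0.15852826 rad
x = r_b·(cos φ + φ·sin φ) = 30.601544·(0.98746069 + 0.15852826·0.15786509) = 30.983658
y = r_b·(sin φ − φ·cos φ) = 30.601544·(0.15786509 − 0.15852826·0.98746069) = 0.040537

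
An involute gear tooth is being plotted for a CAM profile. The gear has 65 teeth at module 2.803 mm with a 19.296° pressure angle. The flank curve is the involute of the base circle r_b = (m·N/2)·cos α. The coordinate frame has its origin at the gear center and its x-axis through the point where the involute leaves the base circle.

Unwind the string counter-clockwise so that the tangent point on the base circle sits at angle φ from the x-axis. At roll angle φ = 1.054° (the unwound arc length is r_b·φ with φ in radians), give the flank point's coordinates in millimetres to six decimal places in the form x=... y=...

x=85.994556 y=0.000178

pitch radius r_p = m·N/2 = 2.803·65/2 = 91.097500
base radius r_b = r_p·cos α = 91.097500·cos 19.296° = 85.980009
roll angle φ = 1.054° = 0.01839577 rad
x = r_b·(cos φ + φ·sin φ) = 85.980009·(0.99983080 + 0.01839577·0.01839473) = 85.994556
y = r_b·(sin φ − φ·cos φ) = 85.980009·(0.01839473 − 0.01839577·0.99983080) = 0.000178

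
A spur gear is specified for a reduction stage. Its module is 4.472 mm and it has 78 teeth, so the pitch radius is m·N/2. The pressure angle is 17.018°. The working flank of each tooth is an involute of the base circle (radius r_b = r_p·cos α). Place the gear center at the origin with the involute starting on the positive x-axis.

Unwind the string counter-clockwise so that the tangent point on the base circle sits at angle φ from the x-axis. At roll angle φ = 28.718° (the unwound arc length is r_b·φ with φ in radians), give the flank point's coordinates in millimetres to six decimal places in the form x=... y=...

pitch radius r_p = m·N/2 = 4.472·78/2 = 174.408000
base radius r_b = r_p·cos α = 174.408000·cos 17.018° = 166.771172
roll angle φ = 28.718° = 0.50122365 rad
x = r_b·(cos φ + φ·sin φ) = 166.771172·(0.87699525 + 0.50122365·0.48049904) = 186.422276
y = r_b·(sin φ − φ·cos φ) = 166.771172·(0.48049904 − 0.50122365·0.87699525) = 6.825656

x=186.422276 y=6.825656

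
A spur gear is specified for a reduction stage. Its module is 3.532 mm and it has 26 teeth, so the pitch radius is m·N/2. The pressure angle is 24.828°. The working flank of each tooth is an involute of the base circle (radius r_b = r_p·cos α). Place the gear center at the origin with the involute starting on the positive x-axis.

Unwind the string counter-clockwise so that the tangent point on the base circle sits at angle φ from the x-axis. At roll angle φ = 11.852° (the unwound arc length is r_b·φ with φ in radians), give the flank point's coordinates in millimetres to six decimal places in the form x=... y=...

pitch radius r_p = m·N/2 = 3.532·26/2 = 45.916000
base radius r_b = r_p·cos α = 45.916000·cos 24.828° = 41.672094
roll angle φ = 11.852° = 0.20685642 rad
x = r_b·(cos φ + φ·sin φ) = 41.672094·(0.97868139 + 0.20685642·0.20538436) = 42.554145
y = r_b·(sin φ − φ·cos φ) = 41.672094·(0.20538436 − 0.20685642·0.97868139) = 0.122425

x=42.554145 y=0.122425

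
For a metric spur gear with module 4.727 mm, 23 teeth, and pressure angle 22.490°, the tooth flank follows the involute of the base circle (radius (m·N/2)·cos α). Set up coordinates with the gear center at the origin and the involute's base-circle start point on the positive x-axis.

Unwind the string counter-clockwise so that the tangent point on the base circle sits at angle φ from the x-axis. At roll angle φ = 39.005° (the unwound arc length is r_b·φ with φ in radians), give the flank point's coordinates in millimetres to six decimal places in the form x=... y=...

pitch radius r_p = m·N/2 = 4.727·23/2 = 54.360500
base radius r_b = r_p·cos α = 54.360500·cos 22.490° = 50.226183
roll angle φ = 39.005° = 0.68076567 rad
x = r_b·(cos φ + φ·sin φ) = 50.226183·(0.77709104 + 0.68076567·0.62938821) = 60.550523
y = r_b·(sin φ − φ·cos φ) = 50.226183·(0.62938821 − 0.68076567·0.77709104) = 5.041267

x=60.550523 y=5.041267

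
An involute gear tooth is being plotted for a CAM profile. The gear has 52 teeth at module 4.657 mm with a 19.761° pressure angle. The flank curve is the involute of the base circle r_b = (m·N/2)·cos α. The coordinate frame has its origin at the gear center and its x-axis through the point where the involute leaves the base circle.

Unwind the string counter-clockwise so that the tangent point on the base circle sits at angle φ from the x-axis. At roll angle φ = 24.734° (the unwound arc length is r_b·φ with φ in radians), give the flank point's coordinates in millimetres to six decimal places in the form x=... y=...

pitch radius r_p = m·N/2 = 4.657·52/2 = 121.082000
base radius r_b = r_p·cos α = 121.082000·cos 19.761° = 113.951617
roll angle φ = 24.734° = 0.43168974 rad
x = r_b·(cos φ + φ·sin φ) = 113.951617·(0.90826005 + 0.43168974·0.41840612) = 124.079828
y = r_b·(sin φ − φ·cos φ) = 113.951617·(0.41840612 − 0.43168974·0.90826005) = 2.999158

x=124.079828 y=2.999158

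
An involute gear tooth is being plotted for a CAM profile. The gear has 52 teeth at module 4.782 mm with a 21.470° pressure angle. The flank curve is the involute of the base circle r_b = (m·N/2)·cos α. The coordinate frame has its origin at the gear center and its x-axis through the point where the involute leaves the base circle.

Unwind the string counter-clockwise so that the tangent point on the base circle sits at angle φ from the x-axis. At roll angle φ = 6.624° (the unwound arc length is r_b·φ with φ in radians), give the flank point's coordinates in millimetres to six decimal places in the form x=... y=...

x=116.475181 y=0.059517

pitch radius r_p = m·N/2 = 4.782·52/2 = 124.332000
base radius r_b = r_p·cos α = 124.332000·cos 21.470° = 115.704520
roll angle φ = 6.624° = 0.11561061 rad
x = r_b·(cos φ + φ·sin φ) = 115.704520·(0.99332453 + 0.11561061·0.11535324) = 116.475181
y = r_b·(sin φ − φ·cos φ) = 115.704520·(0.11535324 − 0.11561061·0.99332453) = 0.059517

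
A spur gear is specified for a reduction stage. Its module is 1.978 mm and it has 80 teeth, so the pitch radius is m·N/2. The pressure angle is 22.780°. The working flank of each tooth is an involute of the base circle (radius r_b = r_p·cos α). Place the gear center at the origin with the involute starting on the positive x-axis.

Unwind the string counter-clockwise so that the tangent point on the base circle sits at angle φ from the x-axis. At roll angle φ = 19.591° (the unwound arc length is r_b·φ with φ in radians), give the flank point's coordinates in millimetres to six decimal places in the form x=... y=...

pitch radius r_p = m·N/2 = 1.978·80/2 = 79.120000
base radius r_b = r_p·cos α = 79.120000·cos 22.780° = 72.948511
roll angle φ = 19.591° = 0.34192745 rad
x = r_b·(cos φ + φ·sin φ) = 72.948511·(0.94211013 + 0.34192745·0.33530359) = 77.089041
y = r_b·(sin φ − φ·cos φ) = 72.948511·(0.33530359 − 0.34192745·0.94211013) = 0.960751

x=77.089041 y=0.960751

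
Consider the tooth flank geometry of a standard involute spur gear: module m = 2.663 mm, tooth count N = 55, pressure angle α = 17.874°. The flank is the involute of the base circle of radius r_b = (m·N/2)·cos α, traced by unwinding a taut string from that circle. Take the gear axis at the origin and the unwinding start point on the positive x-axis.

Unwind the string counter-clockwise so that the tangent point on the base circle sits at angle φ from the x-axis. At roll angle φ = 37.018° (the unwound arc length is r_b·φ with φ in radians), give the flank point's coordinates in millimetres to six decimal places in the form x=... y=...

x=82.761502 y=6.008014

pitch radius r_p = m·N/2 = 2.663·55/2 = 73.232500
base radius r_b = r_p·cos α = 73.232500·cos 17.874° = 69.697844
roll angle φ = 37.018° = 0.64608598 rad
x = r_b·(cos φ + φ·sin φ) = 69.697844·(0.79844640 + 0.64608598·0.60206589) = 82.761502
y = r_b·(sin φ − φ·cos φ) = 69.697844·(0.60206589 − 0.64608598·0.79844640) = 6.008014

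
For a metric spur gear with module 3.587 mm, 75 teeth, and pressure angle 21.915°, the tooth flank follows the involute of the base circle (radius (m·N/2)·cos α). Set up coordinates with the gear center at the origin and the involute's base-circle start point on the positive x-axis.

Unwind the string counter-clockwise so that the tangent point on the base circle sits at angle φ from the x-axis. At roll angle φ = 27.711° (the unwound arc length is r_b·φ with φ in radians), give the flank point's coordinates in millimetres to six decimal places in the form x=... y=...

pitch radius r_p = m·N/2 = 3.587·75/2 = 134.512500
base radius r_b = r_p·cos α = 134.512500·cos 21.915° = 124.792435
roll angle φ = 27.711° = 0.48364819 rad
x = r_b·(cos φ + φ·sin φ) = 124.792435·(0.88530437 + 0.48364819·0.46501202) = 138.545383
y = r_b·(sin φ − φ·cos φ) = 124.792435·(0.46501202 − 0.48364819·0.88530437) = 4.596875

x=138.545383 y=4.596875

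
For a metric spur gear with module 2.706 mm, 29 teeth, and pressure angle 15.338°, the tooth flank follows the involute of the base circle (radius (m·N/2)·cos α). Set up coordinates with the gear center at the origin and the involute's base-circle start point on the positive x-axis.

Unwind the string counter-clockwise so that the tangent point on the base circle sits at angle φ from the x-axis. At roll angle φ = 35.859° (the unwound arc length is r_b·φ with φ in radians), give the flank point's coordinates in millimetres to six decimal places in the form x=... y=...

x=44.540219 y=2.972643

pitch radius r_p = m·N/2 = 2.706·29/2 = 39.237000
base radius r_b = r_p·cos α = 39.237000·cos 15.338° = 37.839464
roll angle φ = 35.859° = 0.62585762 rad
x = r_b·(cos φ + φ·sin φ) = 37.839464·(0.81046103 + 0.62585762·0.58579255) = 44.540219
y = r_b·(sin φ − φ·cos φ) = 37.839464·(0.58579255 − 0.62585762·0.81046103) = 2.972643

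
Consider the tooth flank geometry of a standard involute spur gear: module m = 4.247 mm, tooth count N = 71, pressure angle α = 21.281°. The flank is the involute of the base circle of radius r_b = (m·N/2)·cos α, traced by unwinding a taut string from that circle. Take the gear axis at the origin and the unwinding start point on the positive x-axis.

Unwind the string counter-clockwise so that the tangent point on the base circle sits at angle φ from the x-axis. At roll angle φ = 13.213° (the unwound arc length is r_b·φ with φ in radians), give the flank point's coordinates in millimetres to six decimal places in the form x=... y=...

pitch radius r_p = m·N/2 = 4.247·71/2 = 150.768500
base radius r_b = r_p·cos α = 150.768500·cos 21.281° = 140.487842
roll angle φ = 13.213° = 0.23061035 rad
x = r_b·(cos φ + φ·sin φ) = 140.487842·(0.97352707 + 0.23061035·0.22857176) = 144.173974
y = r_b·(sin φ − φ·cos φ) = 140.487842·(0.22857176 − 0.23061035·0.97352707) = 0.571271

x=144.173974 y=0.571271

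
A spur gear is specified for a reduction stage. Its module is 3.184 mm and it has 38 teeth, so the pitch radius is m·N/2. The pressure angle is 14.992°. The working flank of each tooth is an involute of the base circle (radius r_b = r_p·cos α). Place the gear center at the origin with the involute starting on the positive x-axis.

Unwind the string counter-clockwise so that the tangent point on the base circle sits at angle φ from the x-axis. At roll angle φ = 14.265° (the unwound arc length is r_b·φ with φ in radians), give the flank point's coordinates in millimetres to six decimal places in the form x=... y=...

pitch radius r_p = m·N/2 = 3.184·38/2 = 60.496000
base radius r_b = r_p·cos α = 60.496000·cos 14.992° = 58.436834
roll angle φ = 14.265° = 0.24897122 rad
x = r_b·(cos φ + φ·sin φ) = 58.436834·(0.96916643 + 0.24897122·0.24640703) = 60.220016
y = r_b·(sin φ − φ·cos φ) = 58.436834·(0.24640703 − 0.24897122·0.96916643) = 0.298757

x=60.220016 y=0.298757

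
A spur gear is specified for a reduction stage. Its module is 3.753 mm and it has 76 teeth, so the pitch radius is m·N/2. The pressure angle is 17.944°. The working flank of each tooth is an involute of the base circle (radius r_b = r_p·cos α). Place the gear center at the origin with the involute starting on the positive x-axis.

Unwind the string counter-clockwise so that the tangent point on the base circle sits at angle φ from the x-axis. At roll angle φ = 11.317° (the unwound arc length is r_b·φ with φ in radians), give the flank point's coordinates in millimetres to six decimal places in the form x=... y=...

pitch radius r_p = m·N/2 = 3.753·76/2 = 142.614000
base radius r_b = r_p·cos α = 142.614000·cos 17.944° = 135.676983
roll angle φ = 11.317° = 0.19751891 rad
x = r_b·(cos φ + φ·sin φ) = 135.676983·(0.98055648 + 0.19751891·0.19623709) = 138.297857
y = r_b·(sin φ − φ·cos φ) = 135.676983·(0.19623709 − 0.19751891·0.98055648) = 0.347149

x=138.297857 y=0.347149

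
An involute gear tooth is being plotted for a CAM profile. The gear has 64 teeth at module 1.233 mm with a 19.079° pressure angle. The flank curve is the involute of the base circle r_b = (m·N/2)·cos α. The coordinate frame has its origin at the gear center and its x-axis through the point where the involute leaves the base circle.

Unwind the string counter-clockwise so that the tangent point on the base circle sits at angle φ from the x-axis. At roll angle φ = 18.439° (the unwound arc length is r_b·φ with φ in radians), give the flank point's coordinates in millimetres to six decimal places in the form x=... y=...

pitch radius r_p = m·N/2 = 1.233·64/2 = 39.456000
base radius r_b = r_p·cos α = 39.456000·cos 19.079° = 37.288634
roll angle φ = 18.439° = 0.32182126 rad
x = r_b·(cos φ + φ·sin φ) = 37.288634·(0.94866094 + 0.32182126·0.31629484) = 39.169895
y = r_b·(sin φ − φ·cos φ) = 37.288634·(0.31629484 − 0.32182126·0.94866094) = 0.410010

x=39.169895 y=0.410010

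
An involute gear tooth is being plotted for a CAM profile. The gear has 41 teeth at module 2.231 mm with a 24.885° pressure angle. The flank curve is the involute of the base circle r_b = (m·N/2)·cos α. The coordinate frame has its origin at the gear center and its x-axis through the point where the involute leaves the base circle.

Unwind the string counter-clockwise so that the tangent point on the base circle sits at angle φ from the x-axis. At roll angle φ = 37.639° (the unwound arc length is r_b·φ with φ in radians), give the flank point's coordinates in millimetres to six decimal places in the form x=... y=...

pitch radius r_p = m·N/2 = 2.231·41/2 = 45.735500
base radius r_b = r_p·cos α = 45.735500·cos 24.885° = 41.489151
roll angle φ = 37.639° = 0.65692448 rad
x = r_b·(cos φ + φ·sin φ) = 41.489151·(0.79187415 + 0.65692448·0.61068432) = 49.498533
y = r_b·(sin φ − φ·cos φ) = 41.489151·(0.61068432 − 0.65692448·0.79187415) = 3.754055

x=49.498533 y=3.754055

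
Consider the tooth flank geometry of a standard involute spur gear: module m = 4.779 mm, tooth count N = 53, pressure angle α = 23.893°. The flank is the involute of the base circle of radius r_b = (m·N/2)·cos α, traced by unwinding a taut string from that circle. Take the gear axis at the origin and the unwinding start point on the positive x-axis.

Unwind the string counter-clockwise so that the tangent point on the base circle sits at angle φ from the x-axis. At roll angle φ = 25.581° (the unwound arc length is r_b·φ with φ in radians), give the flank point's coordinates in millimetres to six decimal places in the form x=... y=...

pitch radius r_p = m·N/2 = 4.779·53/2 = 126.643500
base radius r_b = r_p·cos α = 126.643500·cos 23.893° = 115.790588
roll angle φ = 25.581° = 0.44647268 rad
x = r_b·(cos φ + φ·sin φ) = 115.790588·(0.90197576 + 0.44647268·0.43178667) = 126.762524
y = r_b·(sin φ − φ·cos φ) = 115.790588·(0.43178667 − 0.44647268·0.90197576) = 3.367090

x=126.762524 y=3.367090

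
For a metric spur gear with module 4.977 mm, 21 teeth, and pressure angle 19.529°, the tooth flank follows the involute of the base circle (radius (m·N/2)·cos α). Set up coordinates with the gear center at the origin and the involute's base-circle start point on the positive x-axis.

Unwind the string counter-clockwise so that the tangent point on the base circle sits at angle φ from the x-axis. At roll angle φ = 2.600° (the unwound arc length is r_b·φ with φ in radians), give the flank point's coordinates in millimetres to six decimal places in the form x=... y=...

pitch radius r_p = m·N/2 = 4.977·21/2 = 52.258500
base radius r_b = r_p·cos α = 52.258500·cos 19.529° = 49.252195
roll angle φ = 2.600° = 0.04537856 rad
x = r_b·(cos φ + φ·sin φ) = 49.252195·(0.99897057 + 0.04537856·0.04536299) = 49.302879
y = r_b·(sin φ − φ·cos φ) = 49.252195·(0.04536299 − 0.04537856·0.99897057) = 0.001534

x=49.302879 y=0.001534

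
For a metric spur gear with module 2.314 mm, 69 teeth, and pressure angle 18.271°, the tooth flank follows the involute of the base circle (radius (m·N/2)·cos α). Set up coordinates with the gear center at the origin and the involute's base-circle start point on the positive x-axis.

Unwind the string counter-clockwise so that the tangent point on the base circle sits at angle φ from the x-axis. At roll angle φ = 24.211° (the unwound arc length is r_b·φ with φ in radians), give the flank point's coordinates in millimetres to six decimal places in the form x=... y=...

x=82.277111 y=1.872796

pitch radius r_p = m·N/2 = 2.314·69/2 = 79.833000
base radius r_b = r_p·cos α = 79.833000·cos 18.271° = 75.808162
roll angle φ = 24.211° = 0.42256167 rad
x = r_b·(cos φ + φ·sin φ) = 75.808162·(0.91204140 + 0.42256167·0.41009814) = 82.277111
y = r_b·(sin φ − φ·cos φ) = 75.808162·(0.41009814 − 0.42256167·0.91204140) = 1.872796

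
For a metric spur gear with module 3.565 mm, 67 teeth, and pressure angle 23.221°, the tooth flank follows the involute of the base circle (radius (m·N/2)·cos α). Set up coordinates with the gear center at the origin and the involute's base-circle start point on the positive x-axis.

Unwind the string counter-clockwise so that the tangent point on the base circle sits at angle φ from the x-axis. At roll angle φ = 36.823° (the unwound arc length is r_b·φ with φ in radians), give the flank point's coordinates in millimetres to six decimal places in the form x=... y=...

pitch radius r_p = m·N/2 = 3.565·67/2 = 119.427500
base radius r_b = r_p·cos α = 119.427500·cos 23.221° = 109.752785
roll angle φ = 36.823° = 0.64268259 rad
x = r_b·(cos φ + φ·sin φ) = 109.752785·(0.80049084 + 0.64268259·0.59934498) = 130.131619
y = r_b·(sin φ − φ·cos φ) = 109.752785·(0.59934498 − 0.64268259·0.80049084) = 9.316196

x=130.131619 y=9.316196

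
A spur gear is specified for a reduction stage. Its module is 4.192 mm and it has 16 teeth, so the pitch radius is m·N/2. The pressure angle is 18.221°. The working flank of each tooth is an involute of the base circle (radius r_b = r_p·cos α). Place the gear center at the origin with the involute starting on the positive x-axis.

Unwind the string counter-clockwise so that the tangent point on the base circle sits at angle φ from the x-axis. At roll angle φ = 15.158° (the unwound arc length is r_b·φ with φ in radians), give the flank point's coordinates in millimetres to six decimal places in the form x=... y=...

x=32.949744 y=0.195238

pitch radius r_p = m·N/2 = 4.192·16/2 = 33.536000
base radius r_b = r_p·cos α = 33.536000·cos 18.221° = 31.854421
roll angle φ = 15.158° = 0.26455701 rad
x = r_b·(cos φ + φ·sin φ) = 31.854421·(0.96520843 + 0.26455701·0.26148171) = 32.949744
y = r_b·(sin φ − φ·cos φ) = 31.854421·(0.26148171 − 0.26455701·0.96520843) = 0.195238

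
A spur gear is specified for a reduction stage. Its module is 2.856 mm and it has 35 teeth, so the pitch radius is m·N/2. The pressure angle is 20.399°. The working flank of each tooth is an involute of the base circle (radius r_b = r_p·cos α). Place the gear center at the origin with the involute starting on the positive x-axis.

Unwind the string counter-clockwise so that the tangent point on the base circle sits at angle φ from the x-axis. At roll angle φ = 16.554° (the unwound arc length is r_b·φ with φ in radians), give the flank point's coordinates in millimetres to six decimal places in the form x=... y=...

x=48.760283 y=0.373473

pitch radius r_p = m·N/2 = 2.856·35/2 = 49.980000
base radius r_b = r_p·cos α = 49.980000·cos 20.399° = 46.845658
roll angle φ = 16.554° = 0.28892180 rad
x = r_b·(cos φ + φ·sin φ) = 46.845658·(0.95855163 + 0.28892180·0.28491888) = 48.760283
y = r_b·(sin φ − φ·cos φ) = 46.845658·(0.28491888 − 0.28892180·0.95855163) = 0.373473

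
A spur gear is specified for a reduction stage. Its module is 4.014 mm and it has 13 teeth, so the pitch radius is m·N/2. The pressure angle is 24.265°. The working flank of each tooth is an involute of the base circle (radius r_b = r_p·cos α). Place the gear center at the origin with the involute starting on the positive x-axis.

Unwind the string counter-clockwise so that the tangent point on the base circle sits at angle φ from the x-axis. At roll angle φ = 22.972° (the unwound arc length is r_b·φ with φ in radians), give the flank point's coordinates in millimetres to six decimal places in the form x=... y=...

x=25.621634 y=0.502841

pitch radius r_p = m·N/2 = 4.014·13/2 = 26.091000
base radius r_b = r_p·cos α = 26.091000·cos 24.265° = 23.785977
roll angle φ = 22.972° = 0.40093704 rad
x = r_b·(cos φ + φ·sin φ) = 23.785977·(0.92069569 + 0.40093704·0.39028124) = 25.621634
y = r_b·(sin φ − φ·cos φ) = 23.785977·(0.39028124 − 0.40093704·0.92069569) = 0.502841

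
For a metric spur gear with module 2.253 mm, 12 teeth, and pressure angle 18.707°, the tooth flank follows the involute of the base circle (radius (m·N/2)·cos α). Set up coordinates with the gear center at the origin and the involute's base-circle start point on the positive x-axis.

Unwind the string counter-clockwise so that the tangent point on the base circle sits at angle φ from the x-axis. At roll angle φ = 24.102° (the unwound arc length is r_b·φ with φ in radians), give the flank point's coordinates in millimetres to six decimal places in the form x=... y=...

x=13.887082 y=0.312109

pitch radius r_p = m·N/2 = 2.253·12/2 = 13.518000
base radius r_b = r_p·cos α = 13.518000·cos 18.707° = 12.803859
roll angle φ = 24.102° = 0.42065926 rad
x = r_b·(cos φ + φ·sin φ) = 12.803859·(0.91281992 + 0.42065926·0.40836232) = 13.887082
y = r_b·(sin φ − φ·cos φ) = 12.803859·(0.40836232 − 0.42065926·0.91281992) = 0.312109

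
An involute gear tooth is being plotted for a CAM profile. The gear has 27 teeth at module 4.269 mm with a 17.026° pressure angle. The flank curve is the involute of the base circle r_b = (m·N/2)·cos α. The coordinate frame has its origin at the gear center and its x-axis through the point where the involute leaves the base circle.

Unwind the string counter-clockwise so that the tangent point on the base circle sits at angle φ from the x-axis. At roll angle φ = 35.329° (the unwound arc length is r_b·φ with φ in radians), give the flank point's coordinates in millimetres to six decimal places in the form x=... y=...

x=64.606438 y=4.144747

pitch radius r_p = m·N/2 = 4.269·27/2 = 57.631500
base radius r_b = r_p·cos α = 57.631500·cos 17.026° = 55.105626
roll angle φ = 35.329° = 0.61660737 rad
x = r_b·(cos φ + φ·sin φ) = 55.105626·(0.81584501 + 0.61660737·0.57827063) = 64.606438
y = r_b·(sin φ − φ·cos φ) = 55.105626·(0.57827063 − 0.61660737·0.81584501) = 4.144747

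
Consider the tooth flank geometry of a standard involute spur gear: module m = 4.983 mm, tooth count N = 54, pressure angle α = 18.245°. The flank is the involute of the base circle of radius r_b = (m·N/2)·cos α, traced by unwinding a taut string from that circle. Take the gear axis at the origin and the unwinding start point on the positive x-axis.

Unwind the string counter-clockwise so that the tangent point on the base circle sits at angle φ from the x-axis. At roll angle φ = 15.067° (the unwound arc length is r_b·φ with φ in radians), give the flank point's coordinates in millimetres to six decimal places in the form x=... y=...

x=132.119118 y=0.769198

pitch radius r_p = m·N/2 = 4.983·54/2 = 134.541000
base radius r_b = r_p·cos α = 134.541000·cos 18.245° = 127.777146
roll angle φ = 15.067° = 0.26296876 rad
x = r_b·(cos φ + φ·sin φ) = 127.777146·(0.96562251 + 0.26296876·0.25994839) = 132.119118
y = r_b·(sin φ − φ·cos φ) = 127.777146·(0.25994839 − 0.26296876·0.96562251) = 0.769198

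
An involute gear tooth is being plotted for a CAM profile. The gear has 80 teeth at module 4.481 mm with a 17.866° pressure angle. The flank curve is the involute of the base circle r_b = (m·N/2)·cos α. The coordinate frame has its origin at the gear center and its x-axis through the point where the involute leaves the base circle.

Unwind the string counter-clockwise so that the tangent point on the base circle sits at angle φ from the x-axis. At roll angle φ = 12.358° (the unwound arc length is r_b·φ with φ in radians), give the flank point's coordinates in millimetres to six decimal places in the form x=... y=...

x=174.518588 y=0.567942

pitch radius r_p = m·N/2 = 4.481·80/2 = 179.240000
base radius r_b = r_p·cos α = 179.240000·cos 17.866° = 170.596442
roll angle φ = 12.358° = 0.21568779 rad
x = r_b·(cos φ + φ·sin φ) = 170.596442·(0.97682943 + 0.21568779·0.21401933) = 174.518588
y = r_b·(sin φ − φ·cos φ) = 170.596442·(0.21401933 − 0.21568779·0.97682943) = 0.567942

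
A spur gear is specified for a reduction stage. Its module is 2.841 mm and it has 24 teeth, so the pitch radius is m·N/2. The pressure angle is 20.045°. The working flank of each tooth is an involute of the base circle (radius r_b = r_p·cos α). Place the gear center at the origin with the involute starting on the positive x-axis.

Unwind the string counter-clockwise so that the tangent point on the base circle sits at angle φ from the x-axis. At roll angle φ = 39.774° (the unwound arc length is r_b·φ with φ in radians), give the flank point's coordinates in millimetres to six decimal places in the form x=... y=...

x=38.838551 y=3.402107

pitch radius r_p = m·N/2 = 2.841·24/2 = 34.092000
base radius r_b = r_p·cos α = 34.092000·cos 20.045° = 32.026833
roll angle φ = 39.774° = 0.69418726 rad
x = r_b·(cos φ + φ·sin φ) = 32.026833·(0.76857392 + 0.69418726·0.63976100) = 38.838551
y = r_b·(sin φ − φ·cos φ) = 32.026833·(0.63976100 − 0.69418726·0.76857392) = 3.402107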